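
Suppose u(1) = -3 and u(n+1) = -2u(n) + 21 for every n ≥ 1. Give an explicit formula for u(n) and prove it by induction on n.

Claim: u(n) = 5·(-2)^n + 7.

Base case: u(1) = -3, and 5·(-2)^1 + 7 = -10 + 7 = -3.
Assume u(k) = 5·(-2)^k + 7 for some k ≥ 1.
Then u(k+1) = -2u(k) + 21 = -2·(5·(-2)^k + 7) + 21 = -10·(-2)^k − 14 + 21 = 5·(-2)^{k+1} + 7.
So the formula holds for k+1, and by induction u(n) = 5·(-2)^n + 7 for all n ≥ 1.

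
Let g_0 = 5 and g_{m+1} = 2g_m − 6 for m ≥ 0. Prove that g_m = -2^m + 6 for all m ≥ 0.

Base case: g_0 = 5, and -2^0 + 6 = -1 + 6 = 5.
Assume g_j = -2^j + 6 for some j ≥ 0.
Then g_{j+1} = 2g_j − 6 = 2·(-2^j + 6) − 6 = -2^{j+1} + 12 − 6 = -2^{j+1} + 6.
By induction, g_m = -2^m + 6 for all m ≥ 0.

g_m = -2^m + 6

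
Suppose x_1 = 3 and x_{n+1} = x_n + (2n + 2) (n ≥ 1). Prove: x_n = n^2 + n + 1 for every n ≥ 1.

Base case: x_1 = 3, and 1^2 + 1 + 1 = 3.
Assume x_j = j^2 + j + 1.
Then x_{j+1} = x_j + (2j + 2) = (j^2 + j + 1) + (2j + 2) = j^2 + 3j + 3,
and (j+1)^2 + (j+1) + 1 = j^2 + 3j + 3.
This completes the inductive step, so x_n = n^2 + n + 1 for all n ≥ 1.

x_n = n^2 + n + 1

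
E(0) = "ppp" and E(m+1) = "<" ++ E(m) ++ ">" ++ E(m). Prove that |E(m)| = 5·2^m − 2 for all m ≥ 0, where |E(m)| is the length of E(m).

Base case: |E(0)| = 3, and 5·2^0 − 2 = 3.
Assume |E(k)| = 5·2^k − 2.
Then |E(k+1)| = 1 + |E(k)| + 1 + |E(k)| = 2|E(k)| + 2 = 2(5·2^k − 2) + 2 = 5·2^{k+1} − 4 + 2 = 5·2^{k+1} − 2.
This completes the inductive step, so |E(m)| = 5·2^m − 2 for all m ≥ 0.

|E(m)| = 5·2^m − 2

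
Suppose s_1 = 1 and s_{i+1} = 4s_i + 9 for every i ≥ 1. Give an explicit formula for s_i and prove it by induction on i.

Claim: s_i = 4^i − 3.

Base case: s_1 = 1, and 4^1 − 3 = 4 − 3 = 1.
Assume s_j = 4^j − 3 for some j ≥ 1.
Then s_{j+1} = 4s_j + 9 = 4·(4^j − 3) + 9 = 4^{j+1} − 12 + 9 = 4^{j+1} − 3.
So the formula holds for j+1, and by induction s_i = 4^i − 3 for all i ≥ 1.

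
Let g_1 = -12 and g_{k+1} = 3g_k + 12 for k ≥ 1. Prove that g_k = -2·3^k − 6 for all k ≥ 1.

Base case: g_1 = -12, and -2·3^1 − 6 = -6 − 6 = -12.
Assume g_j = -2·3^j − 6 for some j ≥ 1.
Then g_{j+1} = 3g_j + 12 = 3·(-2·3^j − 6) + 12 = -6·3^j − 18 + 12 = -2·3^{j+1} − 6.
This completes the inductive step, so g_k = -2·3^k − 6 for all k ≥ 1.

g_k = -2·3^k − 6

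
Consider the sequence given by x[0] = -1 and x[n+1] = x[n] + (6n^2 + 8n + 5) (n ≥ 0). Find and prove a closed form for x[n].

Claim: x[n] = 2n^3 + n^2 + 2n − 1.

Base case: x[0] = -1, and 2·0^3 + 0^2 + 2·0 − 1 = -1.
Assume x[k] = 2k^3 + k^2 + 2k − 1.
Then x[k+1] = x[k] + (6k^2 + 8k + 5) = (2k^3 + k^2 + 2k − 1) + (6k^2 + 8k + 5) = 2k^3 + 7k^2 + 10k + 4,
and 2·(k+1)^3 + (k+1)^2 + 2·(k+1) − 1 = 2k^3 + 7k^2 + 10k + 4.
Hence x[n] = 2n^3 + n^2 + 2n − 1 for every n ≥ 0, by induction.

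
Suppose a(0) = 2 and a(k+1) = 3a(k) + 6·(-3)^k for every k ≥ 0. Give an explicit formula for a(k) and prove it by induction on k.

Claim: a(k) = 3·3^k − (-3)^k.

Base case: a(0) = 2, and 3·3^0 − (-3)^0 = 3 − 1 = 2.
Assume a(r) = 3·3^r − (-3)^r for some r ≥ 0.
Then a(r+1) = 3a(r) + 6·(-3)^r = 3·(3·3^r − (-3)^r) + 6·(-3)^r = 3·3^{r+1} − 3·(-3)^r + 6·(-3)^r = 3·3^{r+1} + 3·(-3)^r = 3·3^{r+1} − (-3)^{r+1}.
By induction, a(k) = 3·3^k − (-3)^k for all k ≥ 0.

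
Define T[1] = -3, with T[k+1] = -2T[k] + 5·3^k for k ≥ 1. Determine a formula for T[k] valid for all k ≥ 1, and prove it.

Claim: T[k] = 3·(-2)^k + 3^k.

Base case: T[1] = -3, and 3·(-2)^1 + 3^1 = -6 + 3 = -3.
Assume T[m] = 3·(-2)^m + 3^m for some m ≥ 1.
Then T[m+1] = -2T[m] + 5·3^m = -2·(3·(-2)^m + 3^m) + 5·3^m = 3·(-2)^{m+1} − 2·3^m + 5·3^m = 3·(-2)^{m+1} + 3·3^m = 3·(-2)^{m+1} + 3^{m+1}.
By induction, T[k] = 3·(-2)^k + 3^k for all k ≥ 1.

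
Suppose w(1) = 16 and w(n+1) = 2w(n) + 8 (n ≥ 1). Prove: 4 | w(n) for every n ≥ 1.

Base case: w(1) = 16 = 4·4, so 4 | w(1).
Assume 4 | w(j), so w(j) = 4t for some integer t.
Then w(j+1) = 2w(j) + 8 = 2·(4t) + 8 = 4(2t + 2), so 4 | w(j+1).
So the property holds for j+1, and by induction 4 | w(n) for all n ≥ 1.

4 | w(n)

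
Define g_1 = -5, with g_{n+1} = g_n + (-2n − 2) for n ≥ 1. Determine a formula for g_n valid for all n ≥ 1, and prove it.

Claim: g_n = -n^2 − n − 3.

Base case: g_1 = -5, and -1^2 − 1 − 3 = -5.
Assume g_m = -m^2 − m − 3.
Then g_{m+1} = g_m + (-2m − 2) = (-m^2 − m − 3) + (-2m − 2) = -m^2 − 3m − 5,
and -(m+1)^2 − (m+1) − 3 = -m^2 − 3m − 5.
This completes the inductive step, so g_n = -n^2 − n − 3 for all n ≥ 1.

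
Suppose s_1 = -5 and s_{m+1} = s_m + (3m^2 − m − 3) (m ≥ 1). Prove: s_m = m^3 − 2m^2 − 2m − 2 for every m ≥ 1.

Base case: s_1 = -5, and 1^3 − 2·1^2 − 2·1 − 2 = -5.
Assume s_k = k^3 − 2k^2 − 2k − 2.
Then s_{k+1} = s_k + (3k^2 − k − 3) = (k^3 − 2k^2 − 2k − 2) + (3k^2 − k − 3) = k^3 + k^2 − 3k − 5,
and (k+1)^3 − 2·(k+1)^2 − 2·(k+1) − 2 = k^3 + k^2 − 3k − 5.
By induction, s_m = m^3 − 2m^2 − 2m − 2 for all m ≥ 1.

s_m = m^3 − 2m^2 − 2m − 2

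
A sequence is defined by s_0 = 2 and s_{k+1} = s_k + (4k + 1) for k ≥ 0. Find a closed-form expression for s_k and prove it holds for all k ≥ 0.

Claim: s_k = 2k^2 − k + 2.

Base case: s_0 = 2, and 2·0^2 − 0 + 2 = 2.
Assume s_r = 2r^2 − r + 2.
Then s_{r+1} = s_r + (4r + 1) = (2r^2 − r + 2) + (4r + 1) = 2r^2 + 3r + 3,
and 2·(r+1)^2 − (r+1) + 2 = 2r^2 + 3r + 3.
Hence s_k = 2k^2 − k + 2 for every k ≥ 0, by induction.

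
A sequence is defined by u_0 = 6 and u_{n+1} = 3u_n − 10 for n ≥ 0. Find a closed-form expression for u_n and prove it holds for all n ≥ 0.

Claim: u_n = 3^n + 5.

Base case: u_0 = 6, and 3^0 + 5 = 1 + 5 = 6.
Assume u_j = 3^j + 5 for some j ≥ 0.
Then u_{j+1} = 3u_j − 10 = 3·(3^j + 5) − 10 = 3^{j+1} + 15 − 10 = 3^{j+1} + 5.
So the formula holds for j+1, and by induction u_n = 3^n + 5 for all n ≥ 0.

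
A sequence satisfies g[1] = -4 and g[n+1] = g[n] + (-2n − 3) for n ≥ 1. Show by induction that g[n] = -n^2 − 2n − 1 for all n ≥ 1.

Base case: g[1] = -4, and -1^2 − 2·1 − 1 = -4.
Assume g[k] = -k^2 − 2k − 1.
Then g[k+1] = g[k] + (-2k − 3) = (-k^2 − 2k − 1) + (-2k − 3) = -k^2 − 4k − 4,
and -(k+1)^2 − 2·(k+1) − 1 = -k^2 − 4k − 4.
This completes the inductive step, so g[n] = -n^2 − 2n − 1 for all n ≥ 1.

g[n] = -n^2 − 2n − 1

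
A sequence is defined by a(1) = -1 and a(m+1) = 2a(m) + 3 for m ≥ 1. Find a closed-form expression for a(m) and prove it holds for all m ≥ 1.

Claim: a(m) = 2^m − 3.

Base case: a(1) = -1, and 2^1 − 3 = 2 − 3 = -1.
Assume a(j) = 2^j − 3 for some j ≥ 1.
Then a(j+1) = 2a(j) + 3 = 2·(2^j − 3) + 3 = 2^{j+1} − 6 + 3 = 2^{j+1} − 3.
So the formula holds for j+1, and by induction a(m) = 2^m − 3 for all m ≥ 1.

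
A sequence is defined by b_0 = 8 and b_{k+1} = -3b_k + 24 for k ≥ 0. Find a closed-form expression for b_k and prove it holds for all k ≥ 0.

Claim: b_k = 2·(-3)^k + 6.

Base case: b_0 = 8, and 2·(-3)^0 + 6 = 2 + 6 = 8.
Assume b_j = 2·(-3)^j + 6 for some j ≥ 0.
Then b_{j+1} = -3b_j + 24 = -3·(2·(-3)^j + 6) + 24 = -6·(-3)^j − 18 + 24 = 2·(-3)^{j+1} + 6.
This completes the inductive step, so b_k = 2·(-3)^k + 6 for all k ≥ 0.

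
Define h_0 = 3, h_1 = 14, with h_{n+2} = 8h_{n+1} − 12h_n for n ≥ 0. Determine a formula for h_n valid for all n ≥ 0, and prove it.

Claim: h_n = 2·6^n + 2^n.

Base cases: h_0 = 3 and 2·6^0 + 2^0 = 3; h_1 = 14 and 2·6^1 + 2^1 = 14.
Assume h_i = 2·6^i + 2^i for all 0 ≤ i ≤ j, where j ≥ 1.
Then h_{j+1} = 8h_j − 12h_{j−1} = 8·(2·6^j + 2^j) − 12·(2·6^{j−1} + 2^{j−1}) = 2·(8·6 − 12)6^{j−1} + (8·2 − 12)2^{j−1} = 72·6^{j−1} + 4·2^{j−1} = 2·6^{j+1} + 2^{j+1}.
This completes the inductive step, so h_n = 2·6^n + 2^n for all n ≥ 0.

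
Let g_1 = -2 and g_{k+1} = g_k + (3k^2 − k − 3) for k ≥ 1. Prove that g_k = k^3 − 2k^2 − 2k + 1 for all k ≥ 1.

Base case: g_1 = -2, and 1^3 − 2·1^2 − 2·1 + 1 = -2.
Assume g_r = r^3 − 2r^2 − 2r + 1.
Then g_{r+1} = g_r + (3r^2 − r − 3) = (r^3 − 2r^2 − 2r + 1) + (3r^2 − r − 3) = r^3 + r^2 − 3r − 2,
and (r+1)^3 − 2·(r+1)^2 − 2·(r+1) + 1 = r^3 + r^2 − 3r − 2.
This completes the inductive step, so g_k = k^3 − 2k^2 − 2k + 1 for all k ≥ 1.

g_k = k^3 − 2k^2 − 2k + 1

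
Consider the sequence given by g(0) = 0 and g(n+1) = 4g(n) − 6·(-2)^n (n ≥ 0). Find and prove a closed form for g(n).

Claim: g(n) = -4^n + (-2)^n.

Base case: g(0) = 0, and -4^0 + (-2)^0 = -1 + 1 = 0.
Assume g(k) = -4^k + (-2)^k for some k ≥ 0.
Then g(k+1) = 4g(k) − 6·(-2)^k = 4·(-4^k + (-2)^k) − 6·(-2)^k = -4^{k+1} + 4·(-2)^k − 6·(-2)^k = -4^{k+1} − 2·(-2)^k = -4^{k+1} + (-2)^{k+1}.
Hence g(n) = -4^n + (-2)^n for every n ≥ 0, by induction.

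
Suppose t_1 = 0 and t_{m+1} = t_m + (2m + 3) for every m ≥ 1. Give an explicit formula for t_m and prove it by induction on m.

Claim: t_m = m^2 + 2m − 3.

Base case: t_1 = 0, and 1^2 + 2·1 − 3 = 0.
Assume t_k = k^2 + 2k − 3.
Then t_{k+1} = t_k + (2k + 3) = (k^2 + 2k − 3) + (2k + 3) = k^2 + 4k,
and (k+1)^2 + 2·(k+1) − 3 = k^2 + 4k.
This completes the inductive step, so t_m = m^2 + 2m − 3 for all m ≥ 1.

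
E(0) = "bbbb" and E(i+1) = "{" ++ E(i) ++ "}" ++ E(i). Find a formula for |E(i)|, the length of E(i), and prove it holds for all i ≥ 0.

Claim: |E(i)| = 6·2^i − 2.

Base case: |E(0)| = 4, and 6·2^0 − 2 = 4.
Assume |E(j)| = 6·2^j − 2.
Then |E(j+1)| = 1 + |E(j)| + 1 + |E(j)| = 2|E(j)| + 2 = 2(6·2^j − 2) + 2 = 6·2^{j+1} − 4 + 2 = 6·2^{j+1} − 2.
So the formula holds for j+1, and by induction |E(i)| = 6·2^i − 2 for all i ≥ 0.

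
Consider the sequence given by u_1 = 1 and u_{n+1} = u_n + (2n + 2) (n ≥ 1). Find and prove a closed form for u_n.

Claim: u_n = n^2 + n − 1.

Base case: u_1 = 1, and 1^2 + 1 − 1 = 1.
Assume u_m = m^2 + m − 1.
Then u_{m+1} = u_m + (2m + 2) = (m^2 + m − 1) + (2m + 2) = m^2 + 3m + 1,
and (m+1)^2 + (m+1) − 1 = m^2 + 3m + 1.
By induction, u_n = n^2 + n − 1 for all n ≥ 1.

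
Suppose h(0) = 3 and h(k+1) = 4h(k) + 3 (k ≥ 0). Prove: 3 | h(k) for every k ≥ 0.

Base case: h(0) = 3 = 3·1, so 3 | h(0).
Assume 3 | h(m), so h(m) = 3t for some integer t.
Then h(m+1) = 4h(m) + 3 = 4·(3t) + 3 = 3(4t + 1), so 3 | h(m+1).
So the property holds for m+1, and by induction 3 | h(k) for all k ≥ 0.

3 | h(k)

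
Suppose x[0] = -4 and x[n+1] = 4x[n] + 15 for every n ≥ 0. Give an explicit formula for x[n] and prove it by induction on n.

Claim: x[n] = 4^n − 5.

Base case: x[0] = -4, and 4^0 − 5 = 1 − 5 = -4.
Assume x[m] = 4^m − 5 for some m ≥ 0.
Then x[m+1] = 4x[m] + 15 = 4·(4^m − 5) + 15 = 4^{m+1} − 20 + 15 = 4^{m+1} − 5.
By induction, x[n] = 4^n − 5 for all n ≥ 0.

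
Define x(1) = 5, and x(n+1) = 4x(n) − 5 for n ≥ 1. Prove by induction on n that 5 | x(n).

Base case: x(1) = 5 = 5·1, so 5 | x(1).
Assume 5 | x(j), so x(j) = 5t for some integer t.
Then x(j+1) = 4x(j) − 5 = 4·(5t) − 5 = 5(4t − 1), so 5 | x(j+1).
So the property holds for j+1, and by induction 5 | x(n) for all n ≥ 1.

5 | x(n)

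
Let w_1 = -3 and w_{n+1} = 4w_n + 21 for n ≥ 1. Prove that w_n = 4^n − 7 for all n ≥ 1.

Base case: w_1 = -3, and 4^1 − 7 = 4 − 7 = -3.
Assume w_j = 4^j − 7 for some j ≥ 1.
Then w_{j+1} = 4w_j + 21 = 4·(4^j − 7) + 21 = 4^{j+1} − 28 + 21 = 4^{j+1} − 7.
Hence w_n = 4^n − 7 for every n ≥ 1, by induction.

w_n = 4^n − 7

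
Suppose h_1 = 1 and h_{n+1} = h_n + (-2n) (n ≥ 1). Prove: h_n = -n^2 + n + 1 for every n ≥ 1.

Base case: h_1 = 1, and -1^2 + 1 + 1 = 1.
Assume h_j = -j^2 + j + 1.
Then h_{j+1} = h_j + (-2j) = (-j^2 + j + 1) + (-2j) = -j^2 − j + 1,
and -(j+1)^2 + (j+1) + 1 = -j^2 − j + 1.
Hence h_n = -n^2 + n + 1 for every n ≥ 1, by induction.

h_n = -n^2 + n + 1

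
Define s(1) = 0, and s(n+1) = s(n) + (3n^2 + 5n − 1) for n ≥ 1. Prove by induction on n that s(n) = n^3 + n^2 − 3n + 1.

Base case: s(1) = 0, and 1^3 + 1^2 − 3·1 + 1 = 0.
Assume s(m) = m^3 + m^2 − 3m + 1.
Then s(m+1) = s(m) + (3m^2 + 5m − 1) = (m^3 + m^2 − 3m + 1) + (3m^2 + 5m − 1) = m^3 + 4m^2 + 2m,
and (m+1)^3 + (m+1)^2 − 3·(m+1) + 1 = m^3 + 4m^2 + 2m.
This completes the inductive step, so s(n) = n^3 + n^2 − 3n + 1 for all n ≥ 1.

s(n) = n^3 + n^2 − 3n + 1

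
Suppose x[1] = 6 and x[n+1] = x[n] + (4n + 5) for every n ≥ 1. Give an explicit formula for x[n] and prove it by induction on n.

Claim: x[n] = 2n^2 + 3n + 1.

Base case: x[1] = 6, and 2·1^2 + 3·1 + 1 = 6.
Assume x[j] = 2j^2 + 3j + 1.
Then x[j+1] = x[j] + (4j + 5) = (2j^2 + 3j + 1) + (4j + 5) = 2j^2 + 7j + 6,
and 2·(j+1)^2 + 3·(j+1) + 1 = 2j^2 + 7j + 6.
This completes the inductive step, so x[n] = 2n^2 + 3n + 1 for all n ≥ 1.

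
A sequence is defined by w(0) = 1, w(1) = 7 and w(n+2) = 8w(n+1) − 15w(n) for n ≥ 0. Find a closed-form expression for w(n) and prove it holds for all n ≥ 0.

Claim: w(n) = 2·5^n − 3^n.

Base cases: w(0) = 1 and 2·5^0 − 3^0 = 1; w(1) = 7 and 2·5^1 − 3^1 = 7.
Assume w(i) = 2·5^i − 3^i for all 0 ≤ i ≤ j, where j ≥ 1.
Then w(j+1) = 8w(j) − 15w(j−1) = 8·(2·5^j − 3^j) − 15·(2·5^{j−1} − 3^{j−1}) = 2·(8·5 − 15)5^{j−1} − (8·3 − 15)3^{j−1} = 50·5^{j−1} − 9·3^{j−1} = 2·5^{j+1} − 3^{j+1}.
By strong induction, w(n) = 2·5^n − 3^n for all n ≥ 0.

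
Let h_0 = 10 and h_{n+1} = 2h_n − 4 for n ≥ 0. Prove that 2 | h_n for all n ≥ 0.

Base case: h_0 = 10 = 2·5, so 2 | h_0.
Assume 2 | h_r, so h_r = 2t for some integer t.
Then h_{r+1} = 2h_r − 4 = 2·(2t) − 4 = 2(2t − 2), so 2 | h_{r+1}.
This completes the inductive step, so 2 | h_n for all n ≥ 0.

2 | h_n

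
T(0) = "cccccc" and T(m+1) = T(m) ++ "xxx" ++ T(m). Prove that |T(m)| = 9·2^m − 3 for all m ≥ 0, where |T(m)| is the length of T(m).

Base case: |T(0)| = 6, and 9·2^0 − 3 = 6.
Assume |T(j)| = 9·2^j − 3.
Then |T(j+1)| = |T(j)| + 3 + |T(j)| = 2|T(j)| + 3 = 2(9·2^j − 3) + 3 = 9·2^{j+1} − 6 + 3 = 9·2^{j+1} − 3.
Hence |T(m)| = 9·2^m − 3 for every m ≥ 0, by induction.

|T(m)| = 9·2^m − 3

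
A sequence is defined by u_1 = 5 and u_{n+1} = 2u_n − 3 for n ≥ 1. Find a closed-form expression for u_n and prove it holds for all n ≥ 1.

Claim: u_n = 2^n + 3.

Base case: u_1 = 5, and 2^1 + 3 = 2 + 3 = 5.
Assume u_j = 2^j + 3 for some j ≥ 1.
Then u_{j+1} = 2u_j − 3 = 2·(2^j + 3) − 3 = 2^{j+1} + 6 − 3 = 2^{j+1} + 3.
This completes the inductive step, so u_n = 2^n + 3 for all n ≥ 1.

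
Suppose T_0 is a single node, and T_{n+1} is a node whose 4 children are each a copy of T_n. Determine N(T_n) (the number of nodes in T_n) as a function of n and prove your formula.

Claim: N(T_n) = (4^{n+1} − 1)/3.

Base case: N(T_0) = 1, and (4^{0+1} − 1)/3 = 1.
Assume N(T_k) = (4^{k+1} − 1)/3.
Then N(T_{k+1}) = 1 + 4N(T_k) = 1 + 4·(4^{k+1} − 1)/3 = 1 + (4^{k+2} − 4)/3 = (3 + 4^{k+2} − 4)/3 = (4^{k+2} − 1)/3.
Hence N(T_n) = (4^{n+1} − 1)/3 for every n ≥ 0, by induction.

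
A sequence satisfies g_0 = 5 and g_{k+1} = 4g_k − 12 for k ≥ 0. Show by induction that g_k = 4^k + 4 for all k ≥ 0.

Base case: g_0 = 5, and 4^0 + 4 = 1 + 4 = 5.
Assume g_j = 4^j + 4 for some j ≥ 0.
Then g_{j+1} = 4g_j − 12 = 4·(4^j + 4) − 12 = 4^{j+1} + 16 − 12 = 4^{j+1} + 4.
So the formula holds for j+1, and by induction g_k = 4^k + 4 for all k ≥ 0.

g_k = 4^k + 4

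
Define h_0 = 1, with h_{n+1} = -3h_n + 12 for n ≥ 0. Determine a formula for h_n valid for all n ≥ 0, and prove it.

Claim: h_n = -2·(-3)^n + 3.

Base case: h_0 = 1, and -2·(-3)^0 + 3 = -2 + 3 = 1.
Assume h_k = -2·(-3)^k + 3 for some k ≥ 0.
Then h_{k+1} = -3h_k + 12 = -3·(-2·(-3)^k + 3) + 12 = 6·(-3)^k − 9 + 12 = -2·(-3)^{k+1} + 3.
Hence h_n = -2·(-3)^n + 3 for every n ≥ 0, by induction.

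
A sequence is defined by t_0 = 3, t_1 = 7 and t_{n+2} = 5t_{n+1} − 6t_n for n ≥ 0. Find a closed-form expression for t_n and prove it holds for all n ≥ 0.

Claim: t_n = 3^n + 2·2^n.

Base cases: t_0 = 3 and 3^0 + 2·2^0 = 3; t_1 = 7 and 3^1 + 2·2^1 = 7.
Assume t_i = 3^i + 2·2^i for all 0 ≤ i ≤ j, where j ≥ 1.
Then t_{j+1} = 5t_j − 6t_{j−1} = 5·(3^j + 2·2^j) − 6·(3^{j−1} + 2·2^{j−1}) = (5·3 − 6)3^{j−1} + 2·(5·2 − 6)2^{j−1} = 9·3^{j−1} + 8·2^{j−1} = 3^{j+1} + 2·2^{j+1}.
Hence t_n = 3^n + 2·2^n for every n ≥ 0, by strong induction.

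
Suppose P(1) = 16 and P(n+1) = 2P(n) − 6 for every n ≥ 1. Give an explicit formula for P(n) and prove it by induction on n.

Claim: P(n) = 5·2^n + 6.

Base case: P(1) = 16, and 5·2^1 + 6 = 10 + 6 = 16.
Assume P(k) = 5·2^k + 6 for some k ≥ 1.
Then P(k+1) = 2P(k) − 6 = 2·(5·2^k + 6) − 6 = 10·2^k + 12 − 6 = 5·2^{k+1} + 6.
So the formula holds for k+1, and by induction P(n) = 5·2^n + 6 for all n ≥ 1.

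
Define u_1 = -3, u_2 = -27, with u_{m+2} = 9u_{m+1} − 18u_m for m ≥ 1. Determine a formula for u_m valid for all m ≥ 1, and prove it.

Claim: u_m = 3^m − 6^m.

Base cases: u_1 = -3 and 3^1 − 6^1 = -3; u_2 = -27 and 3^2 − 6^2 = -27.
Assume u_i = 3^i − 6^i for all 1 ≤ i ≤ j, where j ≥ 2.
Then u_{j+1} = 9u_j − 18u_{j−1} = 9·(3^j − 6^j) − 18·(3^{j−1} − 6^{j−1}) = (9·3 − 18)3^{j−1} − (9·6 − 18)6^{j−1} = 9·3^{j−1} − 36·6^{j−1} = 3^{j+1} − 6^{j+1}.
So the formula holds for j+1, and by strong induction u_m = 3^m − 6^m for all m ≥ 1.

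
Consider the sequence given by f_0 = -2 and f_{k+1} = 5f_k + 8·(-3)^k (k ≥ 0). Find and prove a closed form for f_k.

Claim: f_k = -5^k − (-3)^k.

Base case: f_0 = -2, and -5^0 − (-3)^0 = -1 − 1 = -2.
Assume f_m = -5^m − (-3)^m for some m ≥ 0.
Then f_{m+1} = 5f_m + 8·(-3)^m = 5·(-5^m − (-3)^m) + 8·(-3)^m = -5^{m+1} − 5·(-3)^m + 8·(-3)^m = -5^{m+1} + 3·(-3)^m = -5^{m+1} − (-3)^{m+1}.
By induction, f_k = -5^k − (-3)^k for all k ≥ 0.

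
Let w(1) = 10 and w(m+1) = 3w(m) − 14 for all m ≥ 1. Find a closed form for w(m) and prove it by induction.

Claim: w(m) = 3^m + 7.

Base case: w(1) = 10, and 3^1 + 7 = 3 + 7 = 10.
Assume w(k) = 3^k + 7 for some k ≥ 1.
Then w(k+1) = 3w(k) − 14 = 3·(3^k + 7) − 14 = 3^{k+1} + 21 − 14 = 3^{k+1} + 7.
Hence w(m) = 3^m + 7 for every m ≥ 1, by induction.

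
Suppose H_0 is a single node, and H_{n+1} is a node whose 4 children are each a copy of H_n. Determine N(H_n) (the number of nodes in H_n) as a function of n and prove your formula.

Claim: N(H_n) = (4^{n+1} − 1)/3.

Base case: N(H_0) = 1, and (4^{0+1} − 1)/3 = 1.
Assume N(H_m) = (4^{m+1} − 1)/3.
Then N(H_{m+1}) = 1 + 4N(H_m) = 1 + 4·(4^{m+1} − 1)/3 = 1 + (4^{m+2} − 4)/3 = (3 + 4^{m+2} − 4)/3 = (4^{m+2} − 1)/3.
This completes the inductive step, so N(H_n) = (4^{n+1} − 1)/3 for all n ≥ 0.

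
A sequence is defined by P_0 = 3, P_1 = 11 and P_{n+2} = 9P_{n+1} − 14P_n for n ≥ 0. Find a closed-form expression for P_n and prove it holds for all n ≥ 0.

Claim: P_n = 7^n + 2·2^n.

Base cases: P_0 = 3 and 7^0 + 2·2^0 = 3; P_1 = 11 and 7^1 + 2·2^1 = 11.
Assume P_j = 7^j + 2·2^j for all 0 ≤ j ≤ r, where r ≥ 1.
Then P_{r+1} = 9P_r − 14P_{r−1} = 9·(7^r + 2·2^r) − 14·(7^{r−1} + 2·2^{r−1}) = (9·7 − 14)7^{r−1} + 2·(9·2 − 14)2^{r−1} = 49·7^{r−1} + 8·2^{r−1} = 7^{r+1} + 2·2^{r+1}.
By strong induction, P_n = 7^n + 2·2^n for all n ≥ 0.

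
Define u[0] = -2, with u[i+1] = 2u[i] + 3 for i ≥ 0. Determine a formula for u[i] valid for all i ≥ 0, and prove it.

Claim: u[i] = 2^i − 3.

Base case: u[0] = -2, and 2^0 − 3 = 1 − 3 = -2.
Assume u[k] = 2^k − 3 for some k ≥ 0.
Then u[k+1] = 2u[k] + 3 = 2·(2^k − 3) + 3 = 2^{k+1} − 6 + 3 = 2^{k+1} − 3.
So the formula holds for k+1, and by induction u[i] = 2^i − 3 for all i ≥ 0.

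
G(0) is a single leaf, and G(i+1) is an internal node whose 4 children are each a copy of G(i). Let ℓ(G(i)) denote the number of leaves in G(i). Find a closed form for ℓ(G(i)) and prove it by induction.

Claim: ℓ(G(i)) = 4^i.

Base case: ℓ(G(0)) = 1, and 4^0 = 1.
Assume ℓ(G(k)) = 4^k.
Then ℓ(G(k+1)) = 4·ℓ(G(k)) = 4·4^k = 4^{k+1}.
So the formula holds for k+1, and by induction ℓ(G(i)) = 4^i for all i ≥ 0.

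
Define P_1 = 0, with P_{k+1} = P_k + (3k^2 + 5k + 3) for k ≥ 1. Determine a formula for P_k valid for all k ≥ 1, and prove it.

Claim: P_k = k^3 + k^2 + k − 3.

Base case: P_1 = 0, and 1^3 + 1^2 + 1 − 3 = 0.
Assume P_j = j^3 + j^2 + j − 3.
Then P_{j+1} = P_j + (3j^2 + 5j + 3) = (j^3 + j^2 + j − 3) + (3j^2 + 5j + 3) = j^3 + 4j^2 + 6j,
and (j+1)^3 + (j+1)^2 + (j+1) − 3 = j^3 + 4j^2 + 6j.
By induction, P_k = k^3 + k^2 + k − 3 for all k ≥ 1.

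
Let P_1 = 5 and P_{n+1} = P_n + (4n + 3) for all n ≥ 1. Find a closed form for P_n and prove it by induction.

Claim: P_n = 2n^2 + n + 2.

Base case: P_1 = 5, and 2·1^2 + 1 + 2 = 5.
Assume P_k = 2k^2 + k + 2.
Then P_{k+1} = P_k + (4k + 3) = (2k^2 + k + 2) + (4k + 3) = 2k^2 + 5k + 5,
and 2·(k+1)^2 + (k+1) + 2 = 2k^2 + 5k + 5.
By induction, P_n = 2n^2 + n + 2 for all n ≥ 1.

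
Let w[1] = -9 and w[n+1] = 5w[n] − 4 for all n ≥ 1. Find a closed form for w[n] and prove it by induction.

Claim: w[n] = -2·5^n + 1.

Base case: w[1] = -9, and -2·5^1 + 1 = -10 + 1 = -9.
Assume w[j] = -2·5^j + 1 for some j ≥ 1.
Then w[j+1] = 5w[j] − 4 = 5·(-2·5^j + 1) − 4 = -10·5^j + 5 − 4 = -2·5^{j+1} + 1.
This completes the inductive step, so w[n] = -2·5^n + 1 for all n ≥ 1.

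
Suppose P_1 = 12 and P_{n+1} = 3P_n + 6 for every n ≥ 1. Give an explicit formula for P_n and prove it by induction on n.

Claim: P_n = 5·3^n − 3.

Base case: P_1 = 12, and 5·3^1 − 3 = 15 − 3 = 12.
Assume P_r = 5·3^r − 3 for some r ≥ 1.
Then P_{r+1} = 3P_r + 6 = 3·(5·3^r − 3) + 6 = 15·3^r − 9 + 6 = 5·3^{r+1} − 3.
This completes the inductive step, so P_n = 5·3^n − 3 for all n ≥ 1.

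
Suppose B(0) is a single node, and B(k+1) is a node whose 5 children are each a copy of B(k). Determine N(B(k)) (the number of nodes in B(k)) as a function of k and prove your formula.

Claim: N(B(k)) = (5^{k+1} − 1)/4.

Base case: N(B(0)) = 1, and (5^{0+1} − 1)/4 = 1.
Assume N(B(j)) = (5^{j+1} − 1)/4.
Then N(B(j+1)) = 1 + 5N(B(j)) = 1 + 5·(5^{j+1} − 1)/4 = 1 + (5^{j+2} − 5)/4 = (4 + 5^{j+2} − 5)/4 = (5^{j+2} − 1)/4.
By induction, N(B(k)) = (5^{k+1} − 1)/4 for all k ≥ 0.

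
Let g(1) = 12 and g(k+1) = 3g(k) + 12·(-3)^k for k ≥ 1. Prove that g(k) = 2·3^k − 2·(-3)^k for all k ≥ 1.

Base case: g(1) = 12, and 2·3^1 − 2·(-3)^1 = 6 + 6 = 12.
Assume g(m) = 2·3^m − 2·(-3)^m for some m ≥ 1.
Then g(m+1) = 3g(m) + 12·(-3)^m = 3·(2·3^m − 2·(-3)^m) + 12·(-3)^m = 2·3^{m+1} − 6·(-3)^m + 12·(-3)^m = 2·3^{m+1} + 6·(-3)^m = 2·3^{m+1} − 2·(-3)^{m+1}.
Hence g(k) = 2·3^k − 2·(-3)^k for every k ≥ 1, by induction.

g(k) = 2·3^k − 2·(-3)^k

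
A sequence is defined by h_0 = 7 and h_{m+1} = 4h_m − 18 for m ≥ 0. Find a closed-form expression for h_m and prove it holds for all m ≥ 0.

Claim: h_m = 4^m + 6.

Base case: h_0 = 7, and 4^0 + 6 = 1 + 6 = 7.
Assume h_j = 4^j + 6 for some j ≥ 0.
Then h_{j+1} = 4h_j − 18 = 4·(4^j + 6) − 18 = 4^{j+1} + 24 − 18 = 4^{j+1} + 6.
By induction, h_m = 4^m + 6 for all m ≥ 0.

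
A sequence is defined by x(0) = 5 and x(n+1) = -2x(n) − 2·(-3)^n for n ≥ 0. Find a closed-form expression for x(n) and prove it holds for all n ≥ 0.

Claim: x(n) = 3·(-2)^n + 2·(-3)^n.

Base case: x(0) = 5, and 3·(-2)^0 + 2·(-3)^0 = 3 + 2 = 5.
Assume x(j) = 3·(-2)^j + 2·(-3)^j for some j ≥ 0.
Then x(j+1) = -2x(j) − 2·(-3)^j = -2·(3·(-2)^j + 2·(-3)^j) − 2·(-3)^j = 3·(-2)^{j+1} − 4·(-3)^j − 2·(-3)^j = 3·(-2)^{j+1} − 6·(-3)^j = 3·(-2)^{j+1} + 2·(-3)^{j+1}.
By induction, x(n) = 3·(-2)^n + 2·(-3)^n for all n ≥ 0.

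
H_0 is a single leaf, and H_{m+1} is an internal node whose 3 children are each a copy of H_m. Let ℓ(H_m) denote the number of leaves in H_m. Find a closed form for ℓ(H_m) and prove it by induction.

Claim: ℓ(H_m) = 3^m.

Base case: ℓ(H_0) = 1, and 3^0 = 1.
Assume ℓ(H_j) = 3^j.
Then ℓ(H_{j+1}) = 3·ℓ(H_j) = 3·3^j = 3^{j+1}.
So the formula holds for j+1, and by induction ℓ(H_m) = 3^m for all m ≥ 0.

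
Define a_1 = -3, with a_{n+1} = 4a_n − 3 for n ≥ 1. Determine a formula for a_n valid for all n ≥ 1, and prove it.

Claim: a_n = -4^n + 1.

Base case: a_1 = -3, and -4^1 + 1 = -4 + 1 = -3.
Assume a_k = -4^k + 1 for some k ≥ 1.
Then a_{k+1} = 4a_k − 3 = 4·(-4^k + 1) − 3 = -4^{k+1} + 4 − 3 = -4^{k+1} + 1.
By induction, a_n = -4^n + 1 for all n ≥ 1.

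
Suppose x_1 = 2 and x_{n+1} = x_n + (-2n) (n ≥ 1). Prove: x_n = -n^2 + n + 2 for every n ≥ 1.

Base case: x_1 = 2, and -1^2 + 1 + 2 = 2.
Assume x_m = -m^2 + m + 2.
Then x_{m+1} = x_m + (-2m) = (-m^2 + m + 2) + (-2m) = -m^2 − m + 2,
and -(m+1)^2 + (m+1) + 2 = -m^2 − m + 2.
By induction, x_n = -n^2 + n + 2 for all n ≥ 1.

x_n = -n^2 + n + 2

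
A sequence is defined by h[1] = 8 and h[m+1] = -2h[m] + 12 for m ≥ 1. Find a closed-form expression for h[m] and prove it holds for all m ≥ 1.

Claim: h[m] = -2·(-2)^m + 4.

Base case: h[1] = 8, and -2·(-2)^1 + 4 = 4 + 4 = 8.
Assume h[r] = -2·(-2)^r + 4 for some r ≥ 1.
Then h[r+1] = -2h[r] + 12 = -2·(-2·(-2)^r + 4) + 12 = 4·(-2)^r − 8 + 12 = -2·(-2)^{r+1} + 4.
So the formula holds for r+1, and by induction h[m] = -2·(-2)^m + 4 for all m ≥ 1.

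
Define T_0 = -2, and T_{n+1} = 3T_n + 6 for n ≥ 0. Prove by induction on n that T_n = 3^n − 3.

Base case: T_0 = -2, and 3^0 − 3 = 1 − 3 = -2.
Assume T_k = 3^k − 3 for some k ≥ 0.
Then T_{k+1} = 3T_k + 6 = 3·(3^k − 3) + 6 = 3^{k+1} − 9 + 6 = 3^{k+1} − 3.
By induction, T_n = 3^n − 3 for all n ≥ 0.

T_n = 3^n − 3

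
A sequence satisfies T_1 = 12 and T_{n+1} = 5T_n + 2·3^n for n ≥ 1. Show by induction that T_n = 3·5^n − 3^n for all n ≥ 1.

Base case: T_1 = 12, and 3·5^1 − 3^1 = 15 − 3 = 12.
Assume T_j = 3·5^j − 3^j for some j ≥ 1.
Then T_{j+1} = 5T_j + 2·3^j = 5·(3·5^j − 3^j) + 2·3^j = 3·5^{j+1} − 5·3^j + 2·3^j = 3·5^{j+1} − 3·3^j = 3·5^{j+1} − 3^{j+1}.
So the formula holds for j+1, and by induction T_n = 3·5^n − 3^n for all n ≥ 1.

T_n = 3·5^n − 3^n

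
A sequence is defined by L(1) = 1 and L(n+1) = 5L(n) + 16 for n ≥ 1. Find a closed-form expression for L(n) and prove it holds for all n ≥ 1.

Claim: L(n) = 5^n − 4.

Base case: L(1) = 1, and 5^1 − 4 = 5 − 4 = 1.
Assume L(j) = 5^j − 4 for some j ≥ 1.
Then L(j+1) = 5L(j) + 16 = 5·(5^j − 4) + 16 = 5^{j+1} − 20 + 16 = 5^{j+1} − 4.
Hence L(n) = 5^n − 4 for every n ≥ 1, by induction.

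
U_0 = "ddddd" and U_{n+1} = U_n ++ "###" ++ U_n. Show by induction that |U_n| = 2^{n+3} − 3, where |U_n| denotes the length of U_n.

Base case: |U_0| = 5, and 2^{0+3} − 3 = 5.
Assume |U_m| = 2^{m+3} − 3.
Then |U_{m+1}| = |U_m| + 3 + |U_m| = 2|U_m| + 3 = 2(2^{m+3} − 3) + 3 = 2^{m+1+3} − 6 + 3 = 2^{m+1+3} − 3.
This completes the inductive step, so |U_n| = 2^{n+3} − 3 for all n ≥ 0.

|U_n| = 2^{n+3} − 3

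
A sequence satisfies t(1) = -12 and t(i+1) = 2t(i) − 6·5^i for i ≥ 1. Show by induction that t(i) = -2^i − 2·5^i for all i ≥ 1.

Base case: t(1) = -12, and -2^1 − 2·5^1 = -2 − 10 = -12.
Assume t(m) = -2^m − 2·5^m for some m ≥ 1.
Then t(m+1) = 2t(m) − 6·5^m = 2·(-2^m − 2·5^m) − 6·5^m = -2^{m+1} − 4·5^m − 6·5^m = -2^{m+1} − 10·5^m = -2^{m+1} − 2·5^{m+1}.
So the formula holds for m+1, and by induction t(i) = -2^i − 2·5^i for all i ≥ 1.

t(i) = -2^i − 2·5^i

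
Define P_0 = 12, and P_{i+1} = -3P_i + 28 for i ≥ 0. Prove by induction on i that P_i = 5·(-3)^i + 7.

Base case: P_0 = 12, and 5·(-3)^0 + 7 = 5 + 7 = 12.
Assume P_m = 5·(-3)^m + 7 for some m ≥ 0.
Then P_{m+1} = -3P_m + 28 = -3·(5·(-3)^m + 7) + 28 = -15·(-3)^m − 21 + 28 = 5·(-3)^{m+1} + 7.
So the formula holds for m+1, and by induction P_i = 5·(-3)^i + 7 for all i ≥ 0.

P_i = 5·(-3)^i + 7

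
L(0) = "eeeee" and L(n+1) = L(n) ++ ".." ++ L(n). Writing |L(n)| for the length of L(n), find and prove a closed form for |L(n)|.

Claim: |L(n)| = 7·2^n − 2.

Base case: |L(0)| = 5, and 7·2^0 − 2 = 5.
Assume |L(r)| = 7·2^r − 2.
Then |L(r+1)| = |L(r)| + 2 + |L(r)| = 2|L(r)| + 2 = 2(7·2^r − 2) + 2 = 7·2^{r+1} − 4 + 2 = 7·2^{r+1} − 2.
By induction, |L(n)| = 7·2^n − 2 for all n ≥ 0.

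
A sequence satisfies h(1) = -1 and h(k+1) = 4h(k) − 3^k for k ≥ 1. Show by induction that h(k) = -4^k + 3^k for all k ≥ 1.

Base case: h(1) = -1, and -4^1 + 3^1 = -4 + 3 = -1.
Assume h(r) = -4^r + 3^r for some r ≥ 1.
Then h(r+1) = 4h(r) − 3^r = 4·(-4^r + 3^r) − 3^r = -4^{r+1} + 4·3^r − 3^r = -4^{r+1} + 3·3^r = -4^{r+1} + 3^{r+1}.
By induction, h(k) = -4^k + 3^k for all k ≥ 1.

h(k) = -4^k + 3^k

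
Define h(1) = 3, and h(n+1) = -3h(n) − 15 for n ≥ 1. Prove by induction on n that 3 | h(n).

Base case: h(1) = 3 = 3·1, so 3 | h(1).
Assume 3 | h(m), so h(m) = 3t for some integer t.
Then h(m+1) = -3h(m) − 15 = -3·(3t) − 15 = 3(-3t − 5), so 3 | h(m+1).
By induction, 3 | h(n) for all n ≥ 1.

3 | h(n)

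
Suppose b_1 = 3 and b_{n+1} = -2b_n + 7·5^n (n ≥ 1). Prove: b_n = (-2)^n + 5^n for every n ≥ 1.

Base case: b_1 = 3, and (-2)^1 + 5^1 = -2 + 5 = 3.
Assume b_k = (-2)^k + 5^k for some k ≥ 1.
Then b_{k+1} = -2b_k + 7·5^k = -2·((-2)^k + 5^k) + 7·5^k = (-2)^{k+1} − 2·5^k + 7·5^k = (-2)^{k+1} + 5·5^k = (-2)^{k+1} + 5^{k+1}.
This completes the inductive step, so b_n = (-2)^n + 5^n for all n ≥ 1.

b_n = (-2)^n + 5^n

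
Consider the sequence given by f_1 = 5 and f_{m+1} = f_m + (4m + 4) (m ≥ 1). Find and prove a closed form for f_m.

Claim: f_m = 2m^2 + 2m + 1.

Base case: f_1 = 5, and 2·1^2 + 2·1 + 1 = 5.
Assume f_j = 2j^2 + 2j + 1.
Then f_{j+1} = f_j + (4j + 4) = (2j^2 + 2j + 1) + (4j + 4) = 2j^2 + 6j + 5,
and 2·(j+1)^2 + 2·(j+1) + 1 = 2j^2 + 6j + 5.
By induction, f_m = 2m^2 + 2m + 1 for all m ≥ 1.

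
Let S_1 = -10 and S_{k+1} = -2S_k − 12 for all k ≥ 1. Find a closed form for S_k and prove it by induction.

Claim: S_k = 3·(-2)^k − 4.

Base case: S_1 = -10, and 3·(-2)^1 − 4 = -6 − 4 = -10.
Assume S_j = 3·(-2)^j − 4 for some j ≥ 1.
Then S_{j+1} = -2S_j − 12 = -2·(3·(-2)^j − 4) − 12 = -6·(-2)^j + 8 − 12 = 3·(-2)^{j+1} − 4.
Hence S_k = 3·(-2)^k − 4 for every k ≥ 1, by induction.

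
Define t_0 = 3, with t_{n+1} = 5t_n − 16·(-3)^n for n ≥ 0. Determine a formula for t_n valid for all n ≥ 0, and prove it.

Claim: t_n = 5^n + 2·(-3)^n.

Base case: t_0 = 3, and 5^0 + 2·(-3)^0 = 1 + 2 = 3.
Assume t_r = 5^r + 2·(-3)^r for some r ≥ 0.
Then t_{r+1} = 5t_r − 16·(-3)^r = 5·(5^r + 2·(-3)^r) − 16·(-3)^r = 5^{r+1} + 10·(-3)^r − 16·(-3)^r = 5^{r+1} − 6·(-3)^r = 5^{r+1} + 2·(-3)^{r+1}.
By induction, t_n = 5^n + 2·(-3)^n for all n ≥ 0.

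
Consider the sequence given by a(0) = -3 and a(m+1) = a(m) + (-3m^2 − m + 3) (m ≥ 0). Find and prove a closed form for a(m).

Claim: a(m) = -m^3 + m^2 + 3m − 3.

Base case: a(0) = -3, and -0^3 + 0^2 + 3·0 − 3 = -3.
Assume a(j) = -j^3 + j^2 + 3j − 3.
Then a(j+1) = a(j) + (-3j^2 − j + 3) = (-j^3 + j^2 + 3j − 3) + (-3j^2 − j + 3) = -j^3 − 2j^2 + 2j,
and -(j+1)^3 + (j+1)^2 + 3·(j+1) − 3 = -j^3 − 2j^2 + 2j.
By induction, a(m) = -m^3 + m^2 + 3m − 3 for all m ≥ 0.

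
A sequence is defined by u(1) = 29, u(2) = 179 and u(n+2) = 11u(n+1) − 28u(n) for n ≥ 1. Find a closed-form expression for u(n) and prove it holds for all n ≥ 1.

Claim: u(n) = 3·7^n + 2·4^n.

Base cases: u(1) = 29 and 3·7^1 + 2·4^1 = 29; u(2) = 179 and 3·7^2 + 2·4^2 = 179.
Assume u(i) = 3·7^i + 2·4^i for all 1 ≤ i ≤ j, where j ≥ 2.
Then u(j+1) = 11u(j) − 28u(j−1) = 11·(3·7^j + 2·4^j) − 28·(3·7^{j−1} + 2·4^{j−1}) = 3·(11·7 − 28)7^{j−1} + 2·(11·4 − 28)4^{j−1} = 147·7^{j−1} + 32·4^{j−1} = 3·7^{j+1} + 2·4^{j+1}.
Hence u(n) = 3·7^n + 2·4^n for every n ≥ 1, by strong induction.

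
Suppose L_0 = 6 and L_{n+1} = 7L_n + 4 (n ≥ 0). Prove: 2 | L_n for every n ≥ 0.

Base case: L_0 = 6 = 2·3, so 2 | L_0.
Assume 2 | L_r, so L_r = 2t for some integer t.
Then L_{r+1} = 7L_r + 4 = 7·(2t) + 4 = 2(7t + 2), so 2 | L_{r+1}.
So the property holds for r+1, and by induction 2 | L_n for all n ≥ 0.

2 | L_n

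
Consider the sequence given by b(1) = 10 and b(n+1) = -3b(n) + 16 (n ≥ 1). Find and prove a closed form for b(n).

Claim: b(n) = -2·(-3)^n + 4.

Base case: b(1) = 10, and -2·(-3)^1 + 4 = 6 + 4 = 10.
Assume b(r) = -2·(-3)^r + 4 for some r ≥ 1.
Then b(r+1) = -3b(r) + 16 = -3·(-2·(-3)^r + 4) + 16 = 6·(-3)^r − 12 + 16 = -2·(-3)^{r+1} + 4.
So the formula holds for r+1, and by induction b(n) = -2·(-3)^n + 4 for all n ≥ 1.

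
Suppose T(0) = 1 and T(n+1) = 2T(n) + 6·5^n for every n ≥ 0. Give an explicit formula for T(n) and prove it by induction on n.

Claim: T(n) = -2^n + 2·5^n.

Base case: T(0) = 1, and -2^0 + 2·5^0 = -1 + 2 = 1.
Assume T(r) = -2^r + 2·5^r for some r ≥ 0.
Then T(r+1) = 2T(r) + 6·5^r = 2·(-2^r + 2·5^r) + 6·5^r = -2^{r+1} + 4·5^r + 6·5^r = -2^{r+1} + 10·5^r = -2^{r+1} + 2·5^{r+1}.
So the formula holds for r+1, and by induction T(n) = -2^n + 2·5^n for all n ≥ 0.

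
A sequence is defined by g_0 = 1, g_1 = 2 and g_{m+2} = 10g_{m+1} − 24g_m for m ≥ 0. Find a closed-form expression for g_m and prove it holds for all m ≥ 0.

Claim: g_m = -6^m + 2·4^m.

Base cases: g_0 = 1 and -6^0 + 2·4^0 = 1; g_1 = 2 and -6^1 + 2·4^1 = 2.
Assume g_i = -6^i + 2·4^i for all 0 ≤ i ≤ j, where j ≥ 1.
Then g_{j+1} = 10g_j − 24g_{j−1} = 10·(-6^j + 2·4^j) − 24·(-6^{j−1} + 2·4^{j−1}) = -(10·6 − 24)6^{j−1} + 2·(10·4 − 24)4^{j−1} = -36·6^{j−1} + 32·4^{j−1} = -6^{j+1} + 2·4^{j+1}.
So the formula holds for j+1, and by strong induction g_m = -6^m + 2·4^m for all m ≥ 0.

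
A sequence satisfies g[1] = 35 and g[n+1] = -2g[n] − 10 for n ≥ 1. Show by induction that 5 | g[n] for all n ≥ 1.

Base case: g[1] = 35 = 5·7, so 5 | g[1].
Assume 5 | g[k], so g[k] = 5t for some integer t.
Then g[k+1] = -2g[k] − 10 = -2·(5t) − 10 = 5(-2t − 2), so 5 | g[k+1].
So the property holds for k+1, and by induction 5 | g[n] for all n ≥ 1.

5 | g[n]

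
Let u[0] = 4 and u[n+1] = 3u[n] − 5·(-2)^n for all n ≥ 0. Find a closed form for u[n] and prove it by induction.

Claim: u[n] = 3·3^n + (-2)^n.

Base case: u[0] = 4, and 3·3^0 + (-2)^0 = 3 + 1 = 4.
Assume u[r] = 3·3^r + (-2)^r for some r ≥ 0.
Then u[r+1] = 3u[r] − 5·(-2)^r = 3·(3·3^r + (-2)^r) − 5·(-2)^r = 3·3^{r+1} + 3·(-2)^r − 5·(-2)^r = 3·3^{r+1} − 2·(-2)^r = 3·3^{r+1} + (-2)^{r+1}.
By induction, u[n] = 3·3^n + (-2)^n for all n ≥ 0.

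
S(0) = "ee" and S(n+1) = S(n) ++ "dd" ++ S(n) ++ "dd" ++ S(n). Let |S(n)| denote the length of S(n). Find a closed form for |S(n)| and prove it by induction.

Claim: |S(n)| = 4·3^n − 2.

Base case: |S(0)| = 2, and 4·3^0 − 2 = 2.
Assume |S(r)| = 4·3^r − 2.
Then |S(r+1)| = 3|S(r)| + 4 = 3(4·3^r − 2) + 4 = 4·3^{r+1} − 6 + 4 = 4·3^{r+1} − 2.
By induction, |S(n)| = 4·3^n − 2 for all n ≥ 0.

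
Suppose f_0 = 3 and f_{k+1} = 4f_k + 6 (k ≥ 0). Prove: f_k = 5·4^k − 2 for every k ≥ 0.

Base case: f_0 = 3, and 5·4^0 − 2 = 5 − 2 = 3.
Assume f_r = 5·4^r − 2 for some r ≥ 0.
Then f_{r+1} = 4f_r + 6 = 4·(5·4^r − 2) + 6 = 20·4^r − 8 + 6 = 5·4^{r+1} − 2.
This completes the inductive step, so f_k = 5·4^k − 2 for all k ≥ 0.

f_k = 5·4^k − 2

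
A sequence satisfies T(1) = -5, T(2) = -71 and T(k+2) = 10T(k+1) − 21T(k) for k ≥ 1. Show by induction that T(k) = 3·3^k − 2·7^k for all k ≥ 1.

Base cases: T(1) = -5 and 3·3^1 − 2·7^1 = -5; T(2) = -71 and 3·3^2 − 2·7^2 = -71.
Assume T(i) = 3·3^i − 2·7^i for all 1 ≤ i ≤ j, where j ≥ 2.
Then T(j+1) = 10T(j) − 21T(j−1) = 10·(3·3^j − 2·7^j) − 21·(3·3^{j−1} − 2·7^{j−1}) = 3·(10·3 − 21)3^{j−1} − 2·(10·7 − 21)7^{j−1} = 27·3^{j−1} − 98·7^{j−1} = 3·3^{j+1} − 2·7^{j+1}.
This completes the inductive step, so T(k) = 3·3^k − 2·7^k for all k ≥ 1.

T(k) = 3·3^k − 2·7^k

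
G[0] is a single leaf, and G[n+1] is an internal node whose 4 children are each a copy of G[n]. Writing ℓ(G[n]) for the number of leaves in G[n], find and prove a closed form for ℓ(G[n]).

Claim: ℓ(G[n]) = 4^n.

Base case: ℓ(G[0]) = 1, and 4^0 = 1.
Assume ℓ(G[r]) = 4^r.
Then ℓ(G[r+1]) = 4·ℓ(G[r]) = 4·4^r = 4^{r+1}.
So the formula holds for r+1, and by induction ℓ(G[n]) = 4^n for all n ≥ 0.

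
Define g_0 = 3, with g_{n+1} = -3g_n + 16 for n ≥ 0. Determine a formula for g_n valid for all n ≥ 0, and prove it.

Claim: g_n = -(-3)^n + 4.

Base case: g_0 = 3, and -(-3)^0 + 4 = -1 + 4 = 3.
Assume g_r = -(-3)^r + 4 for some r ≥ 0.
Then g_{r+1} = -3g_r + 16 = -3·(-(-3)^r + 4) + 16 = 3·(-3)^r − 12 + 16 = -(-3)^{r+1} + 4.
So the formula holds for r+1, and by induction g_n = -(-3)^n + 4 for all n ≥ 0.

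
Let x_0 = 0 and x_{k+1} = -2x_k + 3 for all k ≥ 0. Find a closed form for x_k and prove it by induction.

Claim: x_k = -(-2)^k + 1.

Base case: x_0 = 0, and -(-2)^0 + 1 = -1 + 1 = 0.
Assume x_r = -(-2)^r + 1 for some r ≥ 0.
Then x_{r+1} = -2x_r + 3 = -2·(-(-2)^r + 1) + 3 = 2·(-2)^r − 2 + 3 = -(-2)^{r+1} + 1.
Hence x_k = -(-2)^k + 1 for every k ≥ 0, by induction.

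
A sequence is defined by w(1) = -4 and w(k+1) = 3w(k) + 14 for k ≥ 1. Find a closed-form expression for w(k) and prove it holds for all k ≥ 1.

Claim: w(k) = 3^k − 7.

Base case: w(1) = -4, and 3^1 − 7 = 3 − 7 = -4.
Assume w(r) = 3^r − 7 for some r ≥ 1.
Then w(r+1) = 3w(r) + 14 = 3·(3^r − 7) + 14 = 3^{r+1} − 21 + 14 = 3^{r+1} − 7.
By induction, w(k) = 3^k − 7 for all k ≥ 1.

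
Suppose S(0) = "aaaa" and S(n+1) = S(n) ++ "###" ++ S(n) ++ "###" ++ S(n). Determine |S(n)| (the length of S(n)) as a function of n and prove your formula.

Claim: |S(n)| = 7·3^n − 3.

Base case: |S(0)| = 4, and 7·3^0 − 3 = 4.
Assume |S(m)| = 7·3^m − 3.
Then |S(m+1)| = 3|S(m)| + 6 = 3(7·3^m − 3) + 6 = 7·3^{m+1} − 9 + 6 = 7·3^{m+1} − 3.
Hence |S(n)| = 7·3^n − 3 for every n ≥ 0, by induction.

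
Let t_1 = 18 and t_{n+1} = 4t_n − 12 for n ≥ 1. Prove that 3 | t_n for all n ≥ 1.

Base case: t_1 = 18 = 3·6, so 3 | t_1.
Assume 3 | t_j, so t_j = 3s for some integer s.
Then t_{j+1} = 4t_j − 12 = 4·(3s) − 12 = 3(4s − 4), so 3 | t_{j+1}.
Hence 3 | t_n for every n ≥ 1, by induction.

3 | t_n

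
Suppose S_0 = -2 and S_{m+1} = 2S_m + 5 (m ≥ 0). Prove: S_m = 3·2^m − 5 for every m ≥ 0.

Base case: S_0 = -2, and 3·2^0 − 5 = 3 − 5 = -2.
Assume S_r = 3·2^r − 5 for some r ≥ 0.
Then S_{r+1} = 2S_r + 5 = 2·(3·2^r − 5) + 5 = 6·2^r − 10 + 5 = 3·2^{r+1} − 5.
By induction, S_m = 3·2^m − 5 for all m ≥ 0.

S_m = 3·2^m − 5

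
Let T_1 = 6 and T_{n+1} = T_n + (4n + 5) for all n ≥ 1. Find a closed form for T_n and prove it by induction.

Claim: T_n = 2n^2 + 3n + 1.

Base case: T_1 = 6, and 2·1^2 + 3·1 + 1 = 6.
Assume T_j = 2j^2 + 3j + 1.
Then T_{j+1} = T_j + (4j + 5) = (2j^2 + 3j + 1) + (4j + 5) = 2j^2 + 7j + 6,
and 2·(j+1)^2 + 3·(j+1) + 1 = 2j^2 + 7j + 6.
By induction, T_n = 2n^2 + 3n + 1 for all n ≥ 1.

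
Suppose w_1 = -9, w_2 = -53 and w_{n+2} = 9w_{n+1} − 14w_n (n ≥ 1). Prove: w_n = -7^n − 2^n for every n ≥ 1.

Base cases: w_1 = -9 and -7^1 − 2^1 = -9; w_2 = -53 and -7^2 − 2^2 = -53.
Assume w_j = -7^j − 2^j for all 1 ≤ j ≤ k, where k ≥ 2.
Then w_{k+1} = 9w_k − 14w_{k−1} = 9·(-7^k − 2^k) − 14·(-7^{k−1} − 2^{k−1}) = -(9·7 − 14)7^{k−1} − (9·2 − 14)2^{k−1} = -49·7^{k−1} − 4·2^{k−1} = -7^{k+1} − 2^{k+1}.
This completes the inductive step, so w_n = -7^n − 2^n for all n ≥ 1.

w_n = -7^n − 2^n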